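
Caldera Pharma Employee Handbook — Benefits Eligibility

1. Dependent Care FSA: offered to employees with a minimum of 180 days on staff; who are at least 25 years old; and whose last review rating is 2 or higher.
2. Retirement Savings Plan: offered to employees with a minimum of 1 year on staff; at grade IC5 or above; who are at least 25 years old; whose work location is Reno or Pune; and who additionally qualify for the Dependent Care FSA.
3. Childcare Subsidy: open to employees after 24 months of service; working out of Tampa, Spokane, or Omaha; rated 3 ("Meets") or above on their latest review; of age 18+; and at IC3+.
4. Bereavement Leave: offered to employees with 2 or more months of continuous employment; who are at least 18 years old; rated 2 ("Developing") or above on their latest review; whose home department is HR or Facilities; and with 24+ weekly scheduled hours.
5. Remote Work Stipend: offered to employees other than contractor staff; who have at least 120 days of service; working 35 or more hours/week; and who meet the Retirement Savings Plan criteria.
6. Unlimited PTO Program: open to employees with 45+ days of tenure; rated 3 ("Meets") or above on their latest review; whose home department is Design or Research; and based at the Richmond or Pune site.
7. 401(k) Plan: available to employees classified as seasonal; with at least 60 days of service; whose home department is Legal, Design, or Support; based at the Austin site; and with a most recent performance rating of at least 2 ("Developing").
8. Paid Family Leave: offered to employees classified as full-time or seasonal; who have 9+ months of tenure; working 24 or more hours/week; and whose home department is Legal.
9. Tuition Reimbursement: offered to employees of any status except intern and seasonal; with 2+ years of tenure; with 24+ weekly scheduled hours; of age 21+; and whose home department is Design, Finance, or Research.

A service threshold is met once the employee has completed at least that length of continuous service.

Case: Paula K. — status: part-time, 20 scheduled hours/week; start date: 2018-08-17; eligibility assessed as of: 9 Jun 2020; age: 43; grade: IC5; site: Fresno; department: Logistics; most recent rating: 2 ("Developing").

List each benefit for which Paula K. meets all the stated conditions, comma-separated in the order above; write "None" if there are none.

Service from 2018-08-17 to 9 Jun 2020: 662 days.
Dependent Care FSA — service 662 days ≥ 180 days ✓; age 43 ≥ 25 ✓; rating 2 ≥ 2 ✓ → eligible.
Retirement Savings Plan — service 662 days ≥ 1 year (≈365 days) ✓; grade IC5 ≥ IC5 ✓; age 43 ≥ 25 ✓; site Fresno ✗ (not Reno or Pune) → not eligible.
Childcare Subsidy — service 662 days < 24 months (≈720 days) ✗ → not eligible.
Bereavement Leave — service 662 days ≥ 2 months (≈60 days) ✓; age 43 ≥ 18 ✓; rating 2 ≥ 2 ✓; dept Logistics ✗ → not eligible.
Remote Work Stipend — status part-time ✓ (not excluded); service 662 days ≥ 120 days ✓; 20 hrs/wk < 35 ✗ → not eligible.
Unlimited PTO Program — service 662 days ≥ 45 days ✓; rating 2 < 3 ✗ → not eligible.
401(k) Plan — status part-time ✗ (requires seasonal) → not eligible.
Paid Family Leave — status part-time ✗ (requires full-time or seasonal) → not eligible.
Tuition Reimbursement — status part-time ✓ (not excluded); service 662 days < 2 years (≈730 days) ✗ → not eligible.

Dependent Care FSA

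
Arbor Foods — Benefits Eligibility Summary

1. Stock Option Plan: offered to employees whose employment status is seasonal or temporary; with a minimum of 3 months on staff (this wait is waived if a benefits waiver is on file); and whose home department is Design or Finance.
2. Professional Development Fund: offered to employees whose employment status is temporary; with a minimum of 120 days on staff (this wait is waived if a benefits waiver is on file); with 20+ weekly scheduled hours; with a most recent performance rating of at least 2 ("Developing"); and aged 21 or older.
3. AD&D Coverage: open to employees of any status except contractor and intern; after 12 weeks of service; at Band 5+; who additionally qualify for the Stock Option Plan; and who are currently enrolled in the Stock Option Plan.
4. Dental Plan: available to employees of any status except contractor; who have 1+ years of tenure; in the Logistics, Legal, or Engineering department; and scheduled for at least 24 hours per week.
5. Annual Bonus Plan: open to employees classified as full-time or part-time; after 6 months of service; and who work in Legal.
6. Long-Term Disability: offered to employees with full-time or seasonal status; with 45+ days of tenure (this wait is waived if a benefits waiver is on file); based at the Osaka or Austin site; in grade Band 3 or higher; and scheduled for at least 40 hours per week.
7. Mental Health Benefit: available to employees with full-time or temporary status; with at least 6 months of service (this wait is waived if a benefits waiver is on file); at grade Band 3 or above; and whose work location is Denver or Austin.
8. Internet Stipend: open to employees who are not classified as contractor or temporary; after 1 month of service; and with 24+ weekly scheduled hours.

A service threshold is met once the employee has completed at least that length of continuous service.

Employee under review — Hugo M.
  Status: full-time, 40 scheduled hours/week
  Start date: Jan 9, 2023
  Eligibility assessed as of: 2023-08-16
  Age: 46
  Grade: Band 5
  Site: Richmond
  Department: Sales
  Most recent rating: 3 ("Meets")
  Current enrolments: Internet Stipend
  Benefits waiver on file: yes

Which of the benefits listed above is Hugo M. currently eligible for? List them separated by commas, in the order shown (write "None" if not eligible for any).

Service from Jan 9, 2023 to 2023-08-16: 219 days.
Stock Option Plan — status full-time ✗ (requires seasonal or temporary) → not eligible.
Professional Development Fund — status full-time ✗ (requires temporary) → not eligible.
AD&D Coverage — status full-time ✓ (not excluded); service 219 days ≥ 12 weeks (≈84 days) ✓; grade Band 5 ≥ Band 5 ✓; not eligible for Stock Option Plan ✗ → not eligible.
Dental Plan — status full-time ✓ (not excluded); service 219 days < 1 year (≈365 days) ✗ → not eligible.
Annual Bonus Plan — status full-time ✓; service 219 days ≥ 6 months (≈180 days) ✓; dept Sales ✗ → not eligible.
Long-Term Disability — status full-time ✓; benefits waiver on file ✓; site Richmond ✗ (not Osaka or Austin) → not eligible.
Mental Health Benefit — status full-time ✓; benefits waiver on file ✓; grade Band 5 ≥ Band 3 ✓; site Richmond ✗ (not Denver or Austin) → not eligible.
Internet Stipend — status full-time ✓ (not excluded); service 219 days ≥ 1 month (≈30 days) ✓; 40 hrs/wk ≥ 24 ✓ → eligible.

Internet Stipend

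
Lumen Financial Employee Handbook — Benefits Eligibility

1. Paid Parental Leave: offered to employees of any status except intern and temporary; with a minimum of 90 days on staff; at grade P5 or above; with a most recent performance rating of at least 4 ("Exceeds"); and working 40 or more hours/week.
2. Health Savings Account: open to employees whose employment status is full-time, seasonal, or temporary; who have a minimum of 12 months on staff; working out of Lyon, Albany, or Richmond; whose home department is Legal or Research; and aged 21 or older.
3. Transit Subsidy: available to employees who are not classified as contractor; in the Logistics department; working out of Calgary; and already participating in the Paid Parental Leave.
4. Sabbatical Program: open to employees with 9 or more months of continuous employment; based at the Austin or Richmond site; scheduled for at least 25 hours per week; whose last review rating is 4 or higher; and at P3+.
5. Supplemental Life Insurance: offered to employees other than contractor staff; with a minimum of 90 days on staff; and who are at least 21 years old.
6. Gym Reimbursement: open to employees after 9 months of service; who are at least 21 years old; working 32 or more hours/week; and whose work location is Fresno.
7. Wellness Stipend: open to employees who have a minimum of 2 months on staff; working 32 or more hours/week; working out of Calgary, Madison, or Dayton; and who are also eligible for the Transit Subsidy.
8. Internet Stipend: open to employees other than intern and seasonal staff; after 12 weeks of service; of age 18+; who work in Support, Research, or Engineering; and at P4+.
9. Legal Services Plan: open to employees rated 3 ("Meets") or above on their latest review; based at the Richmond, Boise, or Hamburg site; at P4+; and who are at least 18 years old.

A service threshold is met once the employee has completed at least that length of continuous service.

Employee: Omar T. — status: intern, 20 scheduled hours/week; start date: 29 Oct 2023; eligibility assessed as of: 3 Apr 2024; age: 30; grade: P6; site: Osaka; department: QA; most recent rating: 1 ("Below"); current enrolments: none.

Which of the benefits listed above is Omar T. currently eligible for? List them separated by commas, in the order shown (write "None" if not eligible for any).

Service from 29 Oct 2023 to 3 Apr 2024: 157 days.
Paid Parental Leave — status intern ✗ (excluded) → not eligible.
Health Savings Account — status intern ✗ (requires full-time, seasonal, or temporary) → not eligible.
Transit Subsidy — status intern ✓ (not excluded); dept QA ✗ → not eligible.
Sabbatical Program — service 157 days < 9 months (≈270 days) ✗ → not eligible.
Supplemental Life Insurance — status intern ✓ (not excluded); service 157 days ≥ 90 days ✓; age 30 ≥ 21 ✓ → eligible.
Gym Reimbursement — service 157 days < 9 months (≈270 days) ✗ → not eligible.
Wellness Stipend — service 157 days ≥ 2 months (≈60 days) ✓; 20 hrs/wk < 32 ✗ → not eligible.
Internet Stipend — status intern ✗ (excluded) → not eligible.
Legal Services Plan — rating 1 < 3 ✗ → not eligible.

Supplemental Life Insurance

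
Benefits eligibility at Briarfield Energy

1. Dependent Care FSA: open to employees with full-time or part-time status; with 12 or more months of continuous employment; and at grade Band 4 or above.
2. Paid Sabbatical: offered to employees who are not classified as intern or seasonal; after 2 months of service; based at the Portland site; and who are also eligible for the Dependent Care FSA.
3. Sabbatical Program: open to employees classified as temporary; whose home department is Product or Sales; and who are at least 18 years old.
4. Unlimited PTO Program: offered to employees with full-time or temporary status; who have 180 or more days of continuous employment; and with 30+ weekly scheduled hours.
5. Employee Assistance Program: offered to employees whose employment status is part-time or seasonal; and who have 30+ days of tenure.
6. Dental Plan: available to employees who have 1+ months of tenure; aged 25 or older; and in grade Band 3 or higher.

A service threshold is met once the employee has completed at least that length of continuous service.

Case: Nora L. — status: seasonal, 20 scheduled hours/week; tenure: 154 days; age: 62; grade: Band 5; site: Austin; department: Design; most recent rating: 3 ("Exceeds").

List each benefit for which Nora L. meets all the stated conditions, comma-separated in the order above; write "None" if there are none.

Dependent Care FSA — status seasonal ✗ (requires full-time or part-time) → not eligible.
Paid Sabbatical — status seasonal ✗ (excluded) → not eligible.
Sabbatical Program — status seasonal ✗ (requires temporary) → not eligible.
Unlimited PTO Program — status seasonal ✗ (requires full-time or temporary) → not eligible.
Employee Assistance Program — status seasonal ✓; service 154 days ≥ 30 days ✓ → eligible.
Dental Plan — service 154 days ≥ 1 month (≈30 days) ✓; age 62 ≥ 25 ✓; grade Band 5 ≥ Band 3 ✓ → eligible.

Employee Assistance Program, Dental Plan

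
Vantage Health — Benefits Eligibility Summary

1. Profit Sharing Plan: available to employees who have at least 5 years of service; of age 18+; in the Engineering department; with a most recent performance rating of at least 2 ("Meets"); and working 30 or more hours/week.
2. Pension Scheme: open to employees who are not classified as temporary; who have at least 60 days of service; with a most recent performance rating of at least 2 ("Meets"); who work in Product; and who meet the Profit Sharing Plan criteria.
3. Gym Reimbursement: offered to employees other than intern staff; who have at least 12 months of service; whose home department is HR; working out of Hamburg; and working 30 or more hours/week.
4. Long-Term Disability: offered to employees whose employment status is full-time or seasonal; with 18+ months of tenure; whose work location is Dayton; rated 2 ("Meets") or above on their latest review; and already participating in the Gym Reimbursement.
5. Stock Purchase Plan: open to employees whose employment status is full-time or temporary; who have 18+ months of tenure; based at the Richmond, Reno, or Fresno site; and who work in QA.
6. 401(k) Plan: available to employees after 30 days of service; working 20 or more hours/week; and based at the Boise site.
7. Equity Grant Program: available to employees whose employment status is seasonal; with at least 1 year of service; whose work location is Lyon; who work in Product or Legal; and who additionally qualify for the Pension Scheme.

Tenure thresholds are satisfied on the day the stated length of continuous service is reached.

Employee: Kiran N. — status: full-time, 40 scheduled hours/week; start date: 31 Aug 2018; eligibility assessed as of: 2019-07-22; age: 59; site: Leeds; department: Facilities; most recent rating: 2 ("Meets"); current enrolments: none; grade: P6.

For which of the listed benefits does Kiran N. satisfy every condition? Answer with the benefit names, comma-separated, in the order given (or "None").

Service from 31 Aug 2018 to 2019-07-22: 325 days.
Profit Sharing Plan — service 325 days < 5 years (≈1825 days) ✗ → not eligible.
Pension Scheme — status full-time ✓ (not excluded); service 325 days ≥ 60 days ✓; rating 2 ≥ 2 ✓; dept Facilities ✗ → not eligible.
Gym Reimbursement — status full-time ✓ (not excluded); service 325 days < 12 months (≈360 days) ✗ → not eligible.
Long-Term Disability — status full-time ✓; service 325 days < 18 months (≈540 days) ✗ → not eligible.
Stock Purchase Plan — status full-time ✓; service 325 days < 18 months (≈540 days) ✗ → not eligible.
401(k) Plan — service 325 days ≥ 30 days ✓; 40 hrs/wk ≥ 20 ✓; site Leeds ✗ (not Boise) → not eligible.
Equity Grant Program — status full-time ✗ (requires seasonal) → not eligible.

None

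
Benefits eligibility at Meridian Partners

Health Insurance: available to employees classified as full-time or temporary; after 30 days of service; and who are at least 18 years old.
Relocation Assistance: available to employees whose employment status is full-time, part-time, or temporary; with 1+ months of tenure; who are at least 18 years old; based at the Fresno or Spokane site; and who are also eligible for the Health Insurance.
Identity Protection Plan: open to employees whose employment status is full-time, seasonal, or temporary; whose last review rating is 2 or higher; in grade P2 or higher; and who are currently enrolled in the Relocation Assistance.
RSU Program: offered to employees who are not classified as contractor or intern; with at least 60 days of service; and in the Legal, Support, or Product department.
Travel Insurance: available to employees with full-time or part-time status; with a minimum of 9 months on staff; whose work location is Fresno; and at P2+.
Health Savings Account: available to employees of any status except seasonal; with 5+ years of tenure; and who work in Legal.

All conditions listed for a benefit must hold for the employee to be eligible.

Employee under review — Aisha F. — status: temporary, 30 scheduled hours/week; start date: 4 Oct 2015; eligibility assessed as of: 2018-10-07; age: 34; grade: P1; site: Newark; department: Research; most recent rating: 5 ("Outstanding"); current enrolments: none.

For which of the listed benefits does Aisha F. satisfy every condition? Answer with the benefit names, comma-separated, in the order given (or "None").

Service from 4 Oct 2015 to 2018-10-07: 1099 days.
Health Insurance — status temporary ✓; service 1099 days ≥ 30 days ✓; age 34 ≥ 18 ✓ → eligible.
Relocation Assistance — status temporary ✓; service 1099 days ≥ 1 month (≈30 days) ✓; age 34 ≥ 18 ✓; site Newark ✗ (not Fresno or Spokane) → not eligible.
Identity Protection Plan — status temporary ✓; rating 5 ≥ 2 ✓; grade P1 < P2 ✗ → not eligible.
RSU Program — status temporary ✓ (not excluded); service 1099 days ≥ 60 days ✓; dept Research ✗ → not eligible.
Travel Insurance — status temporary ✗ (requires full-time or part-time) → not eligible.
Health Savings Account — status temporary ✓ (not excluded); service 1099 days < 5 years (≈1825 days) ✗ → not eligible.

Health Insurance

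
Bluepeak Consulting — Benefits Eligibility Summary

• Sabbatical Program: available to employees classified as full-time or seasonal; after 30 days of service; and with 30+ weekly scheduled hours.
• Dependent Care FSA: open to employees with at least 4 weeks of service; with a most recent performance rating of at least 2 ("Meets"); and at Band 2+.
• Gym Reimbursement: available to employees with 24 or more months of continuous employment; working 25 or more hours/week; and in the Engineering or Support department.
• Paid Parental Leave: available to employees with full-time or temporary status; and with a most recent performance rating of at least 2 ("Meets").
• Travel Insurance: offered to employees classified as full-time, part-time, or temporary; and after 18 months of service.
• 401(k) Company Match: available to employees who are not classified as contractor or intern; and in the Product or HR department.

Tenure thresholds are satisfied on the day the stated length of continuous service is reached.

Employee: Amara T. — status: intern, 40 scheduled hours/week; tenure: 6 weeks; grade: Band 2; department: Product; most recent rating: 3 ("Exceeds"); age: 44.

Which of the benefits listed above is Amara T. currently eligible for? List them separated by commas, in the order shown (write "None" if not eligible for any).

Sabbatical Program — status intern ✗ (requires full-time or seasonal) → not eligible.
Dependent Care FSA — service 6 weeks ≥ 4 weeks ✓; rating 3 ≥ 2 ✓; grade Band 2 ≥ Band 2 ✓ → eligible.
Gym Reimbursement — service 6 weeks < 24 months (≈720 days) ✗ → not eligible.
Paid Parental Leave — status intern ✗ (requires full-time or temporary) → not eligible.
Travel Insurance — status intern ✗ (requires full-time, part-time, or temporary) → not eligible.
401(k) Company Match — status intern ✗ (excluded) → not eligible.

Dependent Care FSA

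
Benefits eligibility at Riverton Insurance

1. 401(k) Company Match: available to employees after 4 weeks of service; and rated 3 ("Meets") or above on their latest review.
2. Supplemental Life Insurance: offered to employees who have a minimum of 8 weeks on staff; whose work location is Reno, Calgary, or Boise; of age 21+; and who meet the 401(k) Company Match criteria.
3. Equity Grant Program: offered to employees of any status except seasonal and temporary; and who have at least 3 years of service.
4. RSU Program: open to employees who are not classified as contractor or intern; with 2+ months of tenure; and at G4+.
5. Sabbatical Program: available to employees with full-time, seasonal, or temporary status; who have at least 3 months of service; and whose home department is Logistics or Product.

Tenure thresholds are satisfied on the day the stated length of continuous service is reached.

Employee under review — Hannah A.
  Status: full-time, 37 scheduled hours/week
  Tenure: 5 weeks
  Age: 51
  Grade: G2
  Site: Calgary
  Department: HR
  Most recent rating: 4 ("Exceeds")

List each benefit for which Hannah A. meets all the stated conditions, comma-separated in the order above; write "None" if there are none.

401(k) Company Match — service 5 weeks ≥ 4 weeks ✓; rating 4 ≥ 3 ✓ → eligible.
Supplemental Life Insurance — service 5 weeks < 8 weeks ✗ → not eligible.
Equity Grant Program — status full-time ✓ (not excluded); service 5 weeks < 3 years (≈1095 days) ✗ → not eligible.
RSU Program — status full-time ✓ (not excluded); service 5 weeks < 2 months (≈60 days) ✗ → not eligible.
Sabbatical Program — status full-time ✓; service 5 weeks < 3 months (≈90 days) ✗ → not eligible.

401(k) Company Match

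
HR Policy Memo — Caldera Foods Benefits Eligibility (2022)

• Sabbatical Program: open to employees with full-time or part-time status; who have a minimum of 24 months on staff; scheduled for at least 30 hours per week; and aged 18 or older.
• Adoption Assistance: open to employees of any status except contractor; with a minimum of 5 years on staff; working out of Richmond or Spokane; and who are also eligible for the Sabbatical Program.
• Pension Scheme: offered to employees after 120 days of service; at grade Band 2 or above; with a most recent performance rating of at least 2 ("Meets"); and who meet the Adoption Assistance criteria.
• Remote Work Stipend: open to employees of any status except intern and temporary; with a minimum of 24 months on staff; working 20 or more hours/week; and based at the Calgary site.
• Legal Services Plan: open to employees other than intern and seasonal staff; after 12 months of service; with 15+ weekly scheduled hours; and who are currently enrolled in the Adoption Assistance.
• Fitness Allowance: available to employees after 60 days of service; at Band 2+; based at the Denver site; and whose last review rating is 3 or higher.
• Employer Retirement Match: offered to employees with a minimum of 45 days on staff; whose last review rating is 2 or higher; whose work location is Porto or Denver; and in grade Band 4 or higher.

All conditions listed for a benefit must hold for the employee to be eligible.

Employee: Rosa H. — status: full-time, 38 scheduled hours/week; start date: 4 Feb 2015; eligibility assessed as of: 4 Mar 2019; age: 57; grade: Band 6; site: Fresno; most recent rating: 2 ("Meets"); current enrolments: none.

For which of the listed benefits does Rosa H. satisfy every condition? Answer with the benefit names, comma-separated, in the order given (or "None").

Service from 4 Feb 2015 to 4 Mar 2019: 1489 days.
Sabbatical Program — status full-time ✓; service 1489 days ≥ 24 months (≈720 days) ✓; 38 hrs/wk ≥ 30 ✓; age 57 ≥ 18 ✓ → eligible.
Adoption Assistance — status full-time ✓ (not excluded); service 1489 days < 5 years (≈1825 days) ✗ → not eligible.
Pension Scheme — service 1489 days ≥ 120 days ✓; grade Band 6 ≥ Band 2 ✓; rating 2 ≥ 2 ✓; not eligible for Adoption Assistance ✗ → not eligible.
Remote Work Stipend — status full-time ✓ (not excluded); service 1489 days ≥ 24 months (≈720 days) ✓; 38 hrs/wk ≥ 20 ✓; site Fresno ✗ (not Calgary) → not eligible.
Legal Services Plan — status full-time ✓ (not excluded); service 1489 days ≥ 12 months (≈360 days) ✓; 38 hrs/wk ≥ 15 ✓; not enrolled in Adoption Assistance ✗ → not eligible.
Fitness Allowance — service 1489 days ≥ 60 days ✓; grade Band 6 ≥ Band 2 ✓; site Fresno ✗ (not Denver) → not eligible.
Employer Retirement Match — service 1489 days ≥ 45 days ✓; rating 2 ≥ 2 ✓; site Fresno ✗ (not Porto or Denver) → not eligible.

Sabbatical Program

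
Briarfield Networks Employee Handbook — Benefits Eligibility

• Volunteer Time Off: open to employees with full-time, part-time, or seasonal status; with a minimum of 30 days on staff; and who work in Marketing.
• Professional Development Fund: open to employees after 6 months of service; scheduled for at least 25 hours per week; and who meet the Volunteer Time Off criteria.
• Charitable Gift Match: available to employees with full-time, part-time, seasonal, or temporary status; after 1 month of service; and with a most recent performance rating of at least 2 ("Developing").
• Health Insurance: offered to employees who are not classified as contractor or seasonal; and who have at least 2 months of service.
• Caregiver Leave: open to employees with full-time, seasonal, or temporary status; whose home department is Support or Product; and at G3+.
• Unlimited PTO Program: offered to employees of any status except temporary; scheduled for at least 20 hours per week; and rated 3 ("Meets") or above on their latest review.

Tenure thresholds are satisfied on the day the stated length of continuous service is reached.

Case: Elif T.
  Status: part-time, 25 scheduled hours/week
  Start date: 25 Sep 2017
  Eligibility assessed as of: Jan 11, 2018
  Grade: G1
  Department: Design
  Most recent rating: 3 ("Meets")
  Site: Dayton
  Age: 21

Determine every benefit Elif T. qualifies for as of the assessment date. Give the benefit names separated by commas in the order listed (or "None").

Charitable Gift Match, Health Insurance, Unlimited PTO Program

Service from 25 Sep 2017 to Jan 11, 2018: 108 days.
Volunteer Time Off — status part-time ✓; service 108 days ≥ 30 days ✓; dept Design ✗ → not eligible.
Professional Development Fund — service 108 days < 6 months (≈180 days) ✗ → not eligible.
Charitable Gift Match — status part-time ✓; service 108 days ≥ 1 month (≈30 days) ✓; rating 3 ≥ 2 ✓ → eligible.
Health Insurance — status part-time ✓ (not excluded); service 108 days ≥ 2 months (≈60 days) ✓ → eligible.
Caregiver Leave — status part-time ✗ (requires full-time, seasonal, or temporary) → not eligible.
Unlimited PTO Program — status part-time ✓ (not excluded); 25 hrs/wk ≥ 20 ✓; rating 3 ≥ 3 ✓ → eligible.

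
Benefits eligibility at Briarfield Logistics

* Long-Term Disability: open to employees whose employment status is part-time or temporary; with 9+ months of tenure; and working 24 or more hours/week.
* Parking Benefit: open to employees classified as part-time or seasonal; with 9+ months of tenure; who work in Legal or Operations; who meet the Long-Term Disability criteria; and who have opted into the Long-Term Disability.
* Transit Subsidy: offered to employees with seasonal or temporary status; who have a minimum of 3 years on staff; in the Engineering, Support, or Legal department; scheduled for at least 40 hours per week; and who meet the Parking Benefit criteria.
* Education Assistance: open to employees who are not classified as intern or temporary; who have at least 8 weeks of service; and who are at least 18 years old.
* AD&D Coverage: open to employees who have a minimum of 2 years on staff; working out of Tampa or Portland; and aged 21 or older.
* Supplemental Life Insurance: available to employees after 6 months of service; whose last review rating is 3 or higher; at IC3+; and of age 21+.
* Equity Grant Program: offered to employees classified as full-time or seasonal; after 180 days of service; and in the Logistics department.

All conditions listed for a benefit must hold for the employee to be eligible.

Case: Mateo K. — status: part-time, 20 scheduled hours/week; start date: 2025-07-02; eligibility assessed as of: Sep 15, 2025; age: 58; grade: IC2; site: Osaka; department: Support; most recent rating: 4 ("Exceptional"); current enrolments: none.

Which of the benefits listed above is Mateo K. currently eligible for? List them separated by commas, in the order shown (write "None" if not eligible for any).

Education Assistance

Service from 2025-07-02 to Sep 15, 2025: 75 days.
Long-Term Disability — status part-time ✓; service 75 days < 9 months (≈270 days) ✗ → not eligible.
Parking Benefit — status part-time ✓; service 75 days < 9 months (≈270 days) ✗ → not eligible.
Transit Subsidy — status part-time ✗ (requires seasonal or temporary) → not eligible.
Education Assistance — status part-time ✓ (not excluded); service 75 days ≥ 8 weeks (≈56 days) ✓; age 58 ≥ 18 ✓ → eligible.
AD&D Coverage — service 75 days < 2 years (≈730 days) ✗ → not eligible.
Supplemental Life Insurance — service 75 days < 6 months (≈180 days) ✗ → not eligible.
Equity Grant Program — status part-time ✗ (requires full-time or seasonal) → not eligible.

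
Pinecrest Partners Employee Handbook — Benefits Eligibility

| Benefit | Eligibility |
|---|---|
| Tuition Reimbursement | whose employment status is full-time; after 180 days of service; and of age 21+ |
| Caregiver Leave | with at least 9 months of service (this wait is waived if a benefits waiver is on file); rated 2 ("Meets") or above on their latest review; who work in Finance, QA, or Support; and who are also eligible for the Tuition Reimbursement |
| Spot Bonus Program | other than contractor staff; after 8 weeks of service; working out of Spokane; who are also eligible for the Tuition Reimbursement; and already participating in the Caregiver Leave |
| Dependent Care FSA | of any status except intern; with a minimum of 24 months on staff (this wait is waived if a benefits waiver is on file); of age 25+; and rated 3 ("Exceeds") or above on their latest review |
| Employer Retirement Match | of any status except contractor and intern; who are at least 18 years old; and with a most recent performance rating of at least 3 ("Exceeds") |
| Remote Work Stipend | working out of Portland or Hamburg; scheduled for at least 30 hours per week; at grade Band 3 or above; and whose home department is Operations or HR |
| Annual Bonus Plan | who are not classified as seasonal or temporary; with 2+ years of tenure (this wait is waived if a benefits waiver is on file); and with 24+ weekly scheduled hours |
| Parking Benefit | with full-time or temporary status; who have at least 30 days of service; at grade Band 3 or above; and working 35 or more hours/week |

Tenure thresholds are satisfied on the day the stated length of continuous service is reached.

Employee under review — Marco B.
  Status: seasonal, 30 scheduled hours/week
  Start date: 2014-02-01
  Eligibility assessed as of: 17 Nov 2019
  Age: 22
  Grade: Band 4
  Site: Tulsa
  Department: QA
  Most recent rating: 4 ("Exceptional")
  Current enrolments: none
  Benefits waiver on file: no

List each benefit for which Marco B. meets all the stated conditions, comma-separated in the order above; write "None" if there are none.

Employer Retirement Match

Service from 2014-02-01 to 17 Nov 2019: 2115 days.
Tuition Reimbursement — status seasonal ✗ (requires full-time) → not eligible.
Caregiver Leave — no waiver, service 2115 days ≥ 9 months (≈270 days) ✓; rating 4 ≥ 2 ✓; dept QA ✓; not eligible for Tuition Reimbursement ✗ → not eligible.
Spot Bonus Program — status seasonal ✓ (not excluded); service 2115 days ≥ 8 weeks (≈56 days) ✓; site Tulsa ✗ (not Spokane) → not eligible.
Dependent Care FSA — status seasonal ✓ (not excluded); no waiver, service 2115 days ≥ 24 months (≈720 days) ✓; age 22 < 25 ✗ → not eligible.
Employer Retirement Match — status seasonal ✓ (not excluded); age 22 ≥ 18 ✓; rating 4 ≥ 3 ✓ → eligible.
Remote Work Stipend — site Tulsa ✗ (not Portland or Hamburg) → not eligible.
Annual Bonus Plan — status seasonal ✗ (excluded) → not eligible.
Parking Benefit — status seasonal ✗ (requires full-time or temporary) → not eligible.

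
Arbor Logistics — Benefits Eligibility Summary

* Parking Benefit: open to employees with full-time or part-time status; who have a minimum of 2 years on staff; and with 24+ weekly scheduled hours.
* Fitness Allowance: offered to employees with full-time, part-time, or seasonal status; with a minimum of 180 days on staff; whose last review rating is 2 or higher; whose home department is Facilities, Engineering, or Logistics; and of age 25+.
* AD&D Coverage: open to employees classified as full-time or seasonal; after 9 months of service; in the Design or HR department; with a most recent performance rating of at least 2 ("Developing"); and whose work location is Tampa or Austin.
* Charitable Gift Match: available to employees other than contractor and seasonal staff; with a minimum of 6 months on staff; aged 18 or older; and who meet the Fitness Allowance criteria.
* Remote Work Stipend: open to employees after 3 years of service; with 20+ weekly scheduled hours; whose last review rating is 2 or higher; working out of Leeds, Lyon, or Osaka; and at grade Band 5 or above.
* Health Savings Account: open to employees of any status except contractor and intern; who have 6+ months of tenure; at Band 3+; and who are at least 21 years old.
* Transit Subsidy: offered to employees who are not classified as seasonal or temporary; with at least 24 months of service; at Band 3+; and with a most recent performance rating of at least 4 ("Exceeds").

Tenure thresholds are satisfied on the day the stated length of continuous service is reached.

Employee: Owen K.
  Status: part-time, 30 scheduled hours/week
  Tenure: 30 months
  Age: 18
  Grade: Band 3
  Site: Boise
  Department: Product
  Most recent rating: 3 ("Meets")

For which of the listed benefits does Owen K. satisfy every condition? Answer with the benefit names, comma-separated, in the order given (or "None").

Parking Benefit

Parking Benefit — status part-time ✓; service 30 months ≥ 2 years (≈730 days) ✓; 30 hrs/wk ≥ 24 ✓ → eligible.
Fitness Allowance — status part-time ✓; service 30 months ≥ 180 days ✓; rating 3 ≥ 2 ✓; dept Product ✗ → not eligible.
AD&D Coverage — status part-time ✗ (requires full-time or seasonal) → not eligible.
Charitable Gift Match — status part-time ✓ (not excluded); service 30 months ≥ 6 months ✓; age 18 ≥ 18 ✓; not eligible for Fitness Allowance ✗ → not eligible.
Remote Work Stipend — service 30 months < 3 years (≈1095 days) ✗ → not eligible.
Health Savings Account — status part-time ✓ (not excluded); service 30 months ≥ 6 months ✓; grade Band 3 ≥ Band 3 ✓; age 18 < 21 ✗ → not eligible.
Transit Subsidy — status part-time ✓ (not excluded); service 30 months ≥ 24 months ✓; grade Band 3 ≥ Band 3 ✓; rating 3 < 4 ✗ → not eligible.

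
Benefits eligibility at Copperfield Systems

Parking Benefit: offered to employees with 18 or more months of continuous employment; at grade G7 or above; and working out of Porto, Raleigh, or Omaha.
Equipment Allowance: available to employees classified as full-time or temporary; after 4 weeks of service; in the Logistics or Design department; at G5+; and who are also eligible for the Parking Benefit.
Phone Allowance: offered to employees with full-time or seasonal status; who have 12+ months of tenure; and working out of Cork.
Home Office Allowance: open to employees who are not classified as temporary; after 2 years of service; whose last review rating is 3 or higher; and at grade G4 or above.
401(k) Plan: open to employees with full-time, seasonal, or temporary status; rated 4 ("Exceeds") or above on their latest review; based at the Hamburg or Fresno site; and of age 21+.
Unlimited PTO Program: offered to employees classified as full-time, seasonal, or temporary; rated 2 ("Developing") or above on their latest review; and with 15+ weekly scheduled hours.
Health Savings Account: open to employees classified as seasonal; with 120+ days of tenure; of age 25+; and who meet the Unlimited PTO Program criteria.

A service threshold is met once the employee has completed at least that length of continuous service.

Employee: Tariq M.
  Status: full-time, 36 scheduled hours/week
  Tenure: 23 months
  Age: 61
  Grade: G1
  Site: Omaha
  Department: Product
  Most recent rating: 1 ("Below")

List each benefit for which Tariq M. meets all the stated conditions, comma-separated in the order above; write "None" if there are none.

None

Parking Benefit — service 23 months ≥ 18 months ✓; grade G1 < G7 ✗ → not eligible.
Equipment Allowance — status full-time ✓; service 23 months ≥ 4 weeks (≈28 days) ✓; dept Product ✗ → not eligible.
Phone Allowance — status full-time ✓; service 23 months ≥ 12 months ✓; site Omaha ✗ (not Cork) → not eligible.
Home Office Allowance — status full-time ✓ (not excluded); service 23 months < 2 years (≈730 days) ✗ → not eligible.
401(k) Plan — status full-time ✓; rating 1 < 4 ✗ → not eligible.
Unlimited PTO Program — status full-time ✓; rating 1 < 2 ✗ → not eligible.
Health Savings Account — status full-time ✗ (requires seasonal) → not eligible.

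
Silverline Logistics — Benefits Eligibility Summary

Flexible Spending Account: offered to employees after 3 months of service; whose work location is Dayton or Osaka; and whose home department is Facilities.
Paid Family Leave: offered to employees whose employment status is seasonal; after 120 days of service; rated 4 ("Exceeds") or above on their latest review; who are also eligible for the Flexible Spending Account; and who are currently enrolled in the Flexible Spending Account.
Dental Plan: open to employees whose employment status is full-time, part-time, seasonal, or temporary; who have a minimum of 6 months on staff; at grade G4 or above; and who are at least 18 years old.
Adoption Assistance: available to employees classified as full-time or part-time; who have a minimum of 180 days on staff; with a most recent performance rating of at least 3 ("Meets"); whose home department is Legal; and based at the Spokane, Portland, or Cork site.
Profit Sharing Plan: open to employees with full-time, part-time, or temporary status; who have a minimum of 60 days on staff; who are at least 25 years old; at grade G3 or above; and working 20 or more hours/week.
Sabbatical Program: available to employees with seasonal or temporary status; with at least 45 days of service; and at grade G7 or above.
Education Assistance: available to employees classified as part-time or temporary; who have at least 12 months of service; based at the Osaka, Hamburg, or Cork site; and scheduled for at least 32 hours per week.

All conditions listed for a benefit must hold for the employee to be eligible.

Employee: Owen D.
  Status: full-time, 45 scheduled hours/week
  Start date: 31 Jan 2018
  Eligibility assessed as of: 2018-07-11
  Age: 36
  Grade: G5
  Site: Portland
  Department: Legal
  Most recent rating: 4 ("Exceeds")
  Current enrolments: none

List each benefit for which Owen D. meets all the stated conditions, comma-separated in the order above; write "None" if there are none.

Service from 31 Jan 2018 to 2018-07-11: 161 days.
Flexible Spending Account — service 161 days ≥ 3 months (≈90 days) ✓; site Portland ✗ (not Dayton or Osaka) → not eligible.
Paid Family Leave — status full-time ✗ (requires seasonal) → not eligible.
Dental Plan — status full-time ✓; service 161 days < 6 months (≈180 days) ✗ → not eligible.
Adoption Assistance — status full-time ✓; service 161 days < 180 days ✗ → not eligible.
Profit Sharing Plan — status full-time ✓; service 161 days ≥ 60 days ✓; age 36 ≥ 25 ✓; grade G5 ≥ G3 ✓; 45 hrs/wk ≥ 20 ✓ → eligible.
Sabbatical Program — status full-time ✗ (requires seasonal or temporary) → not eligible.
Education Assistance — status full-time ✗ (requires part-time or temporary) → not eligible.

Profit Sharing Plan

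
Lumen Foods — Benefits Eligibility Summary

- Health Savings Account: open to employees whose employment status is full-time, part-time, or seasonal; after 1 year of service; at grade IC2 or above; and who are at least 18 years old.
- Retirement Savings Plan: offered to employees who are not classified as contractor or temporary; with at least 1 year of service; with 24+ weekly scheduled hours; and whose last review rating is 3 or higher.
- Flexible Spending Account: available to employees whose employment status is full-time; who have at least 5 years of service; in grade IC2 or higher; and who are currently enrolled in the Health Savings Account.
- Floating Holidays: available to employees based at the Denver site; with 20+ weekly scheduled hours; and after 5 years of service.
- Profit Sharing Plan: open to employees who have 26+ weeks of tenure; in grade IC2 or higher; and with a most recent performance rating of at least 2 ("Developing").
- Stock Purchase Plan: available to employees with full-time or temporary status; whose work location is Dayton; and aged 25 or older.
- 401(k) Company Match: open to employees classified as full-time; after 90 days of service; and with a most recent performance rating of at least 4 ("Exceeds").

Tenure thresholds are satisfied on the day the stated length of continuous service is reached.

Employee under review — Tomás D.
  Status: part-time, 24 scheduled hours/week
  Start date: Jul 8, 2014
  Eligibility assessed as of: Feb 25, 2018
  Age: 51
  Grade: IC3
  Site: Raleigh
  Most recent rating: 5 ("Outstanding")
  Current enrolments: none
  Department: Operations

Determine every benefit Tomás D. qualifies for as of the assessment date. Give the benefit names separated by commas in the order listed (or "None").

Service from Jul 8, 2014 to Feb 25, 2018: 1328 days.
Health Savings Account — status part-time ✓; service 1328 days ≥ 1 year (≈365 days) ✓; grade IC3 ≥ IC2 ✓; age 51 ≥ 18 ✓ → eligible.
Retirement Savings Plan — status part-time ✓ (not excluded); service 1328 days ≥ 1 year (≈365 days) ✓; 24 hrs/wk ≥ 24 ✓; rating 5 ≥ 3 ✓ → eligible.
Flexible Spending Account — status part-time ✗ (requires full-time) → not eligible.
Floating Holidays — site Raleigh ✗ (not Denver) → not eligible.
Profit Sharing Plan — service 1328 days ≥ 26 weeks (≈182 days) ✓; grade IC3 ≥ IC2 ✓; rating 5 ≥ 2 ✓ → eligible.
Stock Purchase Plan — status part-time ✗ (requires full-time or temporary) → not eligible.
401(k) Company Match — status part-time ✗ (requires full-time) → not eligible.

Health Savings Account, Retirement Savings Plan, Profit Sharing Plan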